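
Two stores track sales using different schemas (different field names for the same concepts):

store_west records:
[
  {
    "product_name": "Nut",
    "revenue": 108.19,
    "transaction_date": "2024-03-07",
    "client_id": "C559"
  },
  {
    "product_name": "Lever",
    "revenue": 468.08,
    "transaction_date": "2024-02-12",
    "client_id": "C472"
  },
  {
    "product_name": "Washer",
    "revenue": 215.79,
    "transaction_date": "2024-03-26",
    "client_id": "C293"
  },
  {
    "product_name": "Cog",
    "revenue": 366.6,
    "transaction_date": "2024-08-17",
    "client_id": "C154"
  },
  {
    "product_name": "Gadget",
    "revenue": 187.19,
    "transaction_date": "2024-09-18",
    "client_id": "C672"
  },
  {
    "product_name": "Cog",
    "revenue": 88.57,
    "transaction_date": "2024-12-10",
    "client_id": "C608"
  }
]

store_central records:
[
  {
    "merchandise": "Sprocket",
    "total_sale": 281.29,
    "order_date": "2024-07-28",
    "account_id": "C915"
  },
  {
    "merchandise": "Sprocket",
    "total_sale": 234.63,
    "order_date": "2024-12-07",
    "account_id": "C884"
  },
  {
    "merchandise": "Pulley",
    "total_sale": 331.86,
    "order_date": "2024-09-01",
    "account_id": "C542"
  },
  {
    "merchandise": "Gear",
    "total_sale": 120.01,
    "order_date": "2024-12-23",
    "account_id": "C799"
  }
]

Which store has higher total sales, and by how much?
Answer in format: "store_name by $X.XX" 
store_west by $466.63

Schema mapping: "revenue" (store_west) = "total_sale" (store_central) = sale amount

Total for store_west: 1434.42
Total for store_central: 967.79

Difference: |1434.42 - 967.79| = 466.63
store_west has higher sales by $466.63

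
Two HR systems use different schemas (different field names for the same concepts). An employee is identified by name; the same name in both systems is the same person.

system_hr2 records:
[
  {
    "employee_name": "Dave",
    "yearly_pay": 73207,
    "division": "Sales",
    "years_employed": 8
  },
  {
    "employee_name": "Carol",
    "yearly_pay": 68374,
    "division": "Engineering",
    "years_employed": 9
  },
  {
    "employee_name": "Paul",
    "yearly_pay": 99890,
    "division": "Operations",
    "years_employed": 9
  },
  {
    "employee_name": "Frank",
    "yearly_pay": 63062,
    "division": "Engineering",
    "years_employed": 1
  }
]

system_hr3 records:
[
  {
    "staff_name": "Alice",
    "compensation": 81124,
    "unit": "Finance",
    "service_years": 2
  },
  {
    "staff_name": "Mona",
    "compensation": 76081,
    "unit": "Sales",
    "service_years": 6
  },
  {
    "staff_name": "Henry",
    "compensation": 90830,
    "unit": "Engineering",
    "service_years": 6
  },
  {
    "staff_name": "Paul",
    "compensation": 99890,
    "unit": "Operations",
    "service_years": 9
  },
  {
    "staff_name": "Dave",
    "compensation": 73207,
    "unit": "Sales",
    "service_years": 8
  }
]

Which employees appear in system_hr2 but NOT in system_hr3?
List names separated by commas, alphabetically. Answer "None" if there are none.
Carol, Frank

Schema mapping: "employee_name" (system_hr2) = "staff_name" (system_hr3) = employee name

Names in system_hr2: ['Carol', 'Dave', 'Frank', 'Paul']
Names in system_hr3: ['Alice', 'Dave', 'Henry', 'Mona', 'Paul']

In system_hr2 but not system_hr3: ['Carol', 'Frank']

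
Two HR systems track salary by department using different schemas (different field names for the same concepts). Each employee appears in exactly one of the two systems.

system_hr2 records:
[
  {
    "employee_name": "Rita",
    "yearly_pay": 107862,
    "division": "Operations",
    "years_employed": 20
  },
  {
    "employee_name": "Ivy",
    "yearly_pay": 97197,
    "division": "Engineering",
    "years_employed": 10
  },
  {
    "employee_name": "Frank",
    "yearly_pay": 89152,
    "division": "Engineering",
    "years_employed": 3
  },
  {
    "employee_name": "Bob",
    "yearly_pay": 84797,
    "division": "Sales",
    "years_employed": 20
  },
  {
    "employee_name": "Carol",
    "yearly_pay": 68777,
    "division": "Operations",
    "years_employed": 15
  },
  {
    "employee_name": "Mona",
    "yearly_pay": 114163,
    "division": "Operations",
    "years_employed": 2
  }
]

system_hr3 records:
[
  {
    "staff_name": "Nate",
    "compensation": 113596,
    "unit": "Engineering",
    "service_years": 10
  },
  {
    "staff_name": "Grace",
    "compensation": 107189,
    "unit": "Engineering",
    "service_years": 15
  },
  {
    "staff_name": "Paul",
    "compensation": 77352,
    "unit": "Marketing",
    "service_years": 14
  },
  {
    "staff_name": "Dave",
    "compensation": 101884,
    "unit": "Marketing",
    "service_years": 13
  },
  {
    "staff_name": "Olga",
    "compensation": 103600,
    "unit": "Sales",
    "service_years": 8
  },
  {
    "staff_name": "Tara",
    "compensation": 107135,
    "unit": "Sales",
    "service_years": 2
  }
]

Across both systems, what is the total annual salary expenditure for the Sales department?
295532

Schema mappings:
- "division" (system_hr2) = "unit" (system_hr3) = department
- "yearly_pay" (system_hr2) = "compensation" (system_hr3) = salary

Sales salaries from system_hr2: 84797
Sales salaries from system_hr3: 210735

Total: 84797 + 210735 = 295532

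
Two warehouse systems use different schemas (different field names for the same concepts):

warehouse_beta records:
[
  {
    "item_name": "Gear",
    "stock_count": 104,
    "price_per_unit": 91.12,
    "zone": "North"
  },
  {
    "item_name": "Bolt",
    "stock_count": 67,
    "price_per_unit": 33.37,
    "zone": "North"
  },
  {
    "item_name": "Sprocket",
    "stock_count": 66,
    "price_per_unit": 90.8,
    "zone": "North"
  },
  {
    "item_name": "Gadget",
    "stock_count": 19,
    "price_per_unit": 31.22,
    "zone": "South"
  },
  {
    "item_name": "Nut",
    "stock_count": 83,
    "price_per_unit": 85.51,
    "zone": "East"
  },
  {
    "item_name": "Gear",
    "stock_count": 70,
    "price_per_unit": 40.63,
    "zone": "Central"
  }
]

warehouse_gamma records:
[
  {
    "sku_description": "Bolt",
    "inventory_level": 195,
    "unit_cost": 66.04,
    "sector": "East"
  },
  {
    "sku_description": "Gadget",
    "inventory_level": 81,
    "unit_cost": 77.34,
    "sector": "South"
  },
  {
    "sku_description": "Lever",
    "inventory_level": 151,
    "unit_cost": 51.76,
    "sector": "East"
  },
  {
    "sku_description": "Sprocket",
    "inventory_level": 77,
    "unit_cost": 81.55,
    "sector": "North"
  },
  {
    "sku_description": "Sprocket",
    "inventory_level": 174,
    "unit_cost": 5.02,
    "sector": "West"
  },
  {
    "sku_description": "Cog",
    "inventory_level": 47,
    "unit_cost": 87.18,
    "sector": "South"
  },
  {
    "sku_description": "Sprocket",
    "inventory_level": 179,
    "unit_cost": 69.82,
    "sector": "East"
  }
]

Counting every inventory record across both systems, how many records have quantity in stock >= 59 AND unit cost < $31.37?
1

Schema mappings:
- "stock_count" (warehouse_beta) = "inventory_level" (warehouse_gamma) = quantity
- "price_per_unit" (warehouse_beta) = "unit_cost" (warehouse_gamma) = unit cost

Records meeting both conditions in warehouse_beta: 0
Records meeting both conditions in warehouse_gamma: 1

Total: 0 + 1 = 1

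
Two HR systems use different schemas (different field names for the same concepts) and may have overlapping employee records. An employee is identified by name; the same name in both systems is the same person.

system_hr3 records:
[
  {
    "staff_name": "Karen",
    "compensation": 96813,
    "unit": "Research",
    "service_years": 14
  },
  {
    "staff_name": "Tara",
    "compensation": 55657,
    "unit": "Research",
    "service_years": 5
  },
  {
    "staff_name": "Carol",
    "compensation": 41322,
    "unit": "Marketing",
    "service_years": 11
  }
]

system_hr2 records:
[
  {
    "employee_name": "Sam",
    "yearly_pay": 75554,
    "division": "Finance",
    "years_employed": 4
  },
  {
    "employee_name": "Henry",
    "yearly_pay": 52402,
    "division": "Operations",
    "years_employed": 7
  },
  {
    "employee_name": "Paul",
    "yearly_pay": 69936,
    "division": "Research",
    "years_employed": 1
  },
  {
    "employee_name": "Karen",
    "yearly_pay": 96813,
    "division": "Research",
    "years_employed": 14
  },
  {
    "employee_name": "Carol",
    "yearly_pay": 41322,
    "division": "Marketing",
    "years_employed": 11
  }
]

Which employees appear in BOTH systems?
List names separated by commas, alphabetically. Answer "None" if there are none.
Carol, Karen

Schema mapping: "staff_name" (system_hr3) = "employee_name" (system_hr2) = employee name

Names in system_hr3: ['Carol', 'Karen', 'Tara']
Names in system_hr2: ['Carol', 'Henry', 'Karen', 'Paul', 'Sam']

Intersection: ['Carol', 'Karen']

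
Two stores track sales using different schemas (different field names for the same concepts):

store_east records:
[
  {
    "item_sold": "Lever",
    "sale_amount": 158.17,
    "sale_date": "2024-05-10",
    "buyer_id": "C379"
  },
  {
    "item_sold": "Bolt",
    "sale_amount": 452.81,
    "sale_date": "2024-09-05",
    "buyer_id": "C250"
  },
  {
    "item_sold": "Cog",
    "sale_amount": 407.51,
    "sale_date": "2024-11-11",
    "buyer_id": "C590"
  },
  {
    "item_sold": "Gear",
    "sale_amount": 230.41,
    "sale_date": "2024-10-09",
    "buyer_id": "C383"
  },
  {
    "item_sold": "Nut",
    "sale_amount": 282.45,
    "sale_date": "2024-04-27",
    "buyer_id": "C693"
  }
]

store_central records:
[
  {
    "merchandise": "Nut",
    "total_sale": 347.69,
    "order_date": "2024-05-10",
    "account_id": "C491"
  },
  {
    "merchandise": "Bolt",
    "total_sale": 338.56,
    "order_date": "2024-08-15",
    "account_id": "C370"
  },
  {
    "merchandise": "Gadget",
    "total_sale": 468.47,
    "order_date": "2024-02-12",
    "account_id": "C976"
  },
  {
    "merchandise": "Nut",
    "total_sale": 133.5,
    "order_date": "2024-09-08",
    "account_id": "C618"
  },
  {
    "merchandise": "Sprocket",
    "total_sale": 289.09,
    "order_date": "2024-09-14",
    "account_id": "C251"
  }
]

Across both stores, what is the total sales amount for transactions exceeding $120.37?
3108.66

Schema mapping: "sale_amount" (store_east) = "total_sale" (store_central) = sale amount

Sum of sales > $120.37 in store_east: 1531.35
Sum of sales > $120.37 in store_central: 1577.31

Total: 1531.35 + 1577.31 = 3108.66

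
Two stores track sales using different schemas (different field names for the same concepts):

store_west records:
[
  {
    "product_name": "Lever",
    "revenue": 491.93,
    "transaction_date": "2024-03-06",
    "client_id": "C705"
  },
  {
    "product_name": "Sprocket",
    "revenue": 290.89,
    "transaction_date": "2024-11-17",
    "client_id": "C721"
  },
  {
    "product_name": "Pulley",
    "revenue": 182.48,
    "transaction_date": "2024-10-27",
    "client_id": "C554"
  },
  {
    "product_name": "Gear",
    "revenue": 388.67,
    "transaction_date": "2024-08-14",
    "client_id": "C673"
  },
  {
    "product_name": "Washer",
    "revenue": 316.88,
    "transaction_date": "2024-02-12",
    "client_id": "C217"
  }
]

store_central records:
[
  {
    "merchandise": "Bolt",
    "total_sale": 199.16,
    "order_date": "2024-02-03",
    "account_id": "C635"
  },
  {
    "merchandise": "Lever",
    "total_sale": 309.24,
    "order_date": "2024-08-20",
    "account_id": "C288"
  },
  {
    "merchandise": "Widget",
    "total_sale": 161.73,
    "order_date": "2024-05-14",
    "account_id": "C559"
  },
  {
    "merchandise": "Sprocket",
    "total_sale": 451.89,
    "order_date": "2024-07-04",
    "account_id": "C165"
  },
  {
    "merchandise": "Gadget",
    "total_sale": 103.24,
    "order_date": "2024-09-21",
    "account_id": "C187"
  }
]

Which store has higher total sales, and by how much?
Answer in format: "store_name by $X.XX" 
store_west by $445.59

Schema mapping: "revenue" (store_west) = "total_sale" (store_central) = sale amount

Total for store_west: 1670.85
Total for store_central: 1225.26

Difference: |1670.85 - 1225.26| = 445.59
store_west has higher sales by $445.59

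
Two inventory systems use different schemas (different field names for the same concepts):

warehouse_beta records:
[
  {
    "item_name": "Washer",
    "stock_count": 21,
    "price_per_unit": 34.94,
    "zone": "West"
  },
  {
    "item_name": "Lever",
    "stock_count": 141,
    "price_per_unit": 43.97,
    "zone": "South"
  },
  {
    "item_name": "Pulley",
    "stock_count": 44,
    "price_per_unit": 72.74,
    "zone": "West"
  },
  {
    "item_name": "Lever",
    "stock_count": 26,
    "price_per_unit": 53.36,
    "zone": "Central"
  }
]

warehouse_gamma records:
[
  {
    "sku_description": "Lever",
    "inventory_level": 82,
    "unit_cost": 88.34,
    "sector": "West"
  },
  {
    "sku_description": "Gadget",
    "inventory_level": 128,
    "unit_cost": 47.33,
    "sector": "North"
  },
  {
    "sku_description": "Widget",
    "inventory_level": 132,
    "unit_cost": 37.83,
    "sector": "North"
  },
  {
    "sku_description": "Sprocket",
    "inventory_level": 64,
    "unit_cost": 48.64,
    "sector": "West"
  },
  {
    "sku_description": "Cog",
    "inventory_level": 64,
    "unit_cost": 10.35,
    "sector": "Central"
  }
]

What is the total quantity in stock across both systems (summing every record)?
702

To reconcile these schemas, identify the field holding the quantity in stock in each system:
1. In warehouse_beta it is "stock_count"
2. In warehouse_gamma it is "inventory_level"

From warehouse_beta: 21 + 141 + 44 + 26 = 232
From warehouse_gamma: 82 + 128 + 132 + 64 + 64 = 470

Total: 232 + 470 = 702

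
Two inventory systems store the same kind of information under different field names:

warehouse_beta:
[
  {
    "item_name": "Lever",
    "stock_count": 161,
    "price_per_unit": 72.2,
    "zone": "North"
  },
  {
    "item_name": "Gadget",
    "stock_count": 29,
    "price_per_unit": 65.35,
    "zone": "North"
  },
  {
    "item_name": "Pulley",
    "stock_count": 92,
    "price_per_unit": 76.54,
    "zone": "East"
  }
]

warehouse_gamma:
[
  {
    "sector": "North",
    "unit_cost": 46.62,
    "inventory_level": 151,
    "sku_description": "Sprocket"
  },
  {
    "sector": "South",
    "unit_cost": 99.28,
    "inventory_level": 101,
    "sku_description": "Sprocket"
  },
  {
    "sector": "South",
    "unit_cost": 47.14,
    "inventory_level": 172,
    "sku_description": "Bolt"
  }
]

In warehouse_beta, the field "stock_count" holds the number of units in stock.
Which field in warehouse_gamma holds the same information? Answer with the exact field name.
inventory_level

In warehouse_beta, "stock_count" holds the number of units in stock.
The fields in warehouse_gamma are: "sector", "unit_cost", "inventory_level", "sku_description".
"inventory_level" is the match: the name refers to the same concept and its values are whole-number counts (e.g. 151, 101).
The other fields ("sector", "unit_cost", "sku_description") hold different kinds of data.

So "stock_count" in warehouse_beta corresponds to "inventory_level" in warehouse_gamma.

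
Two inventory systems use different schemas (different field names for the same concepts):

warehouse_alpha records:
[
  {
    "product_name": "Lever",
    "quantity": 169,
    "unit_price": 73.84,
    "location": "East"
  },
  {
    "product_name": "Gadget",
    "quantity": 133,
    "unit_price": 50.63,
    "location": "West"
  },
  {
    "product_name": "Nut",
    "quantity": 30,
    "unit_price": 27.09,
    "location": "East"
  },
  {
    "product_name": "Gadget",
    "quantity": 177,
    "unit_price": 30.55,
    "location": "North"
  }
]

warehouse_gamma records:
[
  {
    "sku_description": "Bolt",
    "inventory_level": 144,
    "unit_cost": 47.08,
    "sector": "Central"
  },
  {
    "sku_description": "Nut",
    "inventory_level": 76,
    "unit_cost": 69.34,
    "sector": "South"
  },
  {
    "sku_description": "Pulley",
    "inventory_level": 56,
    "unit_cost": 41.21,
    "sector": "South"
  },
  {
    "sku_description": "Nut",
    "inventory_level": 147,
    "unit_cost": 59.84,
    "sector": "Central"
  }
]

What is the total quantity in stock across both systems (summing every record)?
932

To reconcile these schemas, identify the field holding the quantity in stock in each system:
1. In warehouse_alpha it is "quantity"
2. In warehouse_gamma it is "inventory_level"

From warehouse_alpha: 169 + 133 + 30 + 177 = 509
From warehouse_gamma: 144 + 76 + 56 + 147 = 423

Total: 509 + 423 = 932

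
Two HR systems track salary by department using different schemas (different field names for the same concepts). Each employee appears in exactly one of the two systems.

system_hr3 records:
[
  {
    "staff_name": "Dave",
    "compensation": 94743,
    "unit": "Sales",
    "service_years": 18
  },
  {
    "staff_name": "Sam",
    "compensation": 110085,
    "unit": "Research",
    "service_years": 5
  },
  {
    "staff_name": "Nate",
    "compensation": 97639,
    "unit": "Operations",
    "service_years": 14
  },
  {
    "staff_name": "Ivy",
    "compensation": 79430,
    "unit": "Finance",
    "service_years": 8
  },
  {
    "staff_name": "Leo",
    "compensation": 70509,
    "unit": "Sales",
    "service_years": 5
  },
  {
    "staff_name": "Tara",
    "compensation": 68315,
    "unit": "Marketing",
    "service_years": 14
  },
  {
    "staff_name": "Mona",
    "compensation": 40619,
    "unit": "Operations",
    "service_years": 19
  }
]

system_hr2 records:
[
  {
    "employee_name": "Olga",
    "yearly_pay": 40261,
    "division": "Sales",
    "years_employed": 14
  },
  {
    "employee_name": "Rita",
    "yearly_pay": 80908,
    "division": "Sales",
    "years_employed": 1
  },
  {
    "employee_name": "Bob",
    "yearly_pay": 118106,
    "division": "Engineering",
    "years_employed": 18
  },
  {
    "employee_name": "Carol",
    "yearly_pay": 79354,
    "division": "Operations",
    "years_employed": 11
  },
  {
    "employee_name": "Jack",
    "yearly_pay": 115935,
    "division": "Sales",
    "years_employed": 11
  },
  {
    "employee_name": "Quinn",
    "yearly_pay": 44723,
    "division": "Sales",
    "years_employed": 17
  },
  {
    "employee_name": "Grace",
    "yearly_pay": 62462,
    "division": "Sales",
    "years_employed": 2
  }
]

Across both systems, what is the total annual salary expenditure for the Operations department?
217612

Schema mappings:
- "unit" (system_hr3) = "division" (system_hr2) = department
- "compensation" (system_hr3) = "yearly_pay" (system_hr2) = salary

Operations salaries from system_hr3: 138258
Operations salaries from system_hr2: 79354

Total: 138258 + 79354 = 217612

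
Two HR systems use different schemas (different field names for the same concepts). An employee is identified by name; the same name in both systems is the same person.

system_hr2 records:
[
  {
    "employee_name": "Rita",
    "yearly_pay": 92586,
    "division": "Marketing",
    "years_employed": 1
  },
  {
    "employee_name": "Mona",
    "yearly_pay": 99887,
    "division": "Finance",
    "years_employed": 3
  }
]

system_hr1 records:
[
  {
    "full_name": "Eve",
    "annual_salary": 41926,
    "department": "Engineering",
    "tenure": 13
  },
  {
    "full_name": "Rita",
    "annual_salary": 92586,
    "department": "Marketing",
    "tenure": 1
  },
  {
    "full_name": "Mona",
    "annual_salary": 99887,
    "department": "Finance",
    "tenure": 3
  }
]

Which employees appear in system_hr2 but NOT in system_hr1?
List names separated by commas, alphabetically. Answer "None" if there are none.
None

Schema mapping: "employee_name" (system_hr2) = "full_name" (system_hr1) = employee name

Names in system_hr2: ['Mona', 'Rita']
Names in system_hr1: ['Eve', 'Mona', 'Rita']

In system_hr2 but not system_hr1: None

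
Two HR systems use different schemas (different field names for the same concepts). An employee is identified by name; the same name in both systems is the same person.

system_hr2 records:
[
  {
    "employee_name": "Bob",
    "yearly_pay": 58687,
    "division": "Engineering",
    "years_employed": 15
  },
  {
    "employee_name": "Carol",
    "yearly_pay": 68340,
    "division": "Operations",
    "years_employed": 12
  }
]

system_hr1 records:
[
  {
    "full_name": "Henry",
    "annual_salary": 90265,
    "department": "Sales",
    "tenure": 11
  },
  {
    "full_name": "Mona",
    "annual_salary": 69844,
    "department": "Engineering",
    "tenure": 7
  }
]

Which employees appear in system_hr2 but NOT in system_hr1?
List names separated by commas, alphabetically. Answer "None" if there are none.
Bob, Carol

Schema mapping: "employee_name" (system_hr2) = "full_name" (system_hr1) = employee name

Names in system_hr2: ['Bob', 'Carol']
Names in system_hr1: ['Henry', 'Mona']

In system_hr2 but not system_hr1: ['Bob', 'Carol']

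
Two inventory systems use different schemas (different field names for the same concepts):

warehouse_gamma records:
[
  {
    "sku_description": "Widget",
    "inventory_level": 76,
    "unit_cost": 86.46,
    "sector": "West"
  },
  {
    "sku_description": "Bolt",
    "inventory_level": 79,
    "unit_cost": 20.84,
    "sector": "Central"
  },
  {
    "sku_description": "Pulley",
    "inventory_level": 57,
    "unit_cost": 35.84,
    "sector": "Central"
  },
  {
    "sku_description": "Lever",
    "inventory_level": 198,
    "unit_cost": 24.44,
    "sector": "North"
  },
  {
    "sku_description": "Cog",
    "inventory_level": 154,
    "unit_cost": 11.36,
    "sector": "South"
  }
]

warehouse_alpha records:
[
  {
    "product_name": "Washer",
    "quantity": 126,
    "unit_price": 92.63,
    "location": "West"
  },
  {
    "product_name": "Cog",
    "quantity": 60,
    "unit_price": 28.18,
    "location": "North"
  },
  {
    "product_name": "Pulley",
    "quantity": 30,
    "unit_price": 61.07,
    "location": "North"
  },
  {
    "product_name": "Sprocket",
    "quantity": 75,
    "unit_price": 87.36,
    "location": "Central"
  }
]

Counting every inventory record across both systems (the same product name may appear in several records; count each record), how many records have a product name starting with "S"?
1

Schema mapping: "sku_description" (warehouse_gamma) = "product_name" (warehouse_alpha) = product name

Records with product name starting with "S" in warehouse_gamma: 0
Records with product name starting with "S" in warehouse_alpha: 1

Total: 0 + 1 = 1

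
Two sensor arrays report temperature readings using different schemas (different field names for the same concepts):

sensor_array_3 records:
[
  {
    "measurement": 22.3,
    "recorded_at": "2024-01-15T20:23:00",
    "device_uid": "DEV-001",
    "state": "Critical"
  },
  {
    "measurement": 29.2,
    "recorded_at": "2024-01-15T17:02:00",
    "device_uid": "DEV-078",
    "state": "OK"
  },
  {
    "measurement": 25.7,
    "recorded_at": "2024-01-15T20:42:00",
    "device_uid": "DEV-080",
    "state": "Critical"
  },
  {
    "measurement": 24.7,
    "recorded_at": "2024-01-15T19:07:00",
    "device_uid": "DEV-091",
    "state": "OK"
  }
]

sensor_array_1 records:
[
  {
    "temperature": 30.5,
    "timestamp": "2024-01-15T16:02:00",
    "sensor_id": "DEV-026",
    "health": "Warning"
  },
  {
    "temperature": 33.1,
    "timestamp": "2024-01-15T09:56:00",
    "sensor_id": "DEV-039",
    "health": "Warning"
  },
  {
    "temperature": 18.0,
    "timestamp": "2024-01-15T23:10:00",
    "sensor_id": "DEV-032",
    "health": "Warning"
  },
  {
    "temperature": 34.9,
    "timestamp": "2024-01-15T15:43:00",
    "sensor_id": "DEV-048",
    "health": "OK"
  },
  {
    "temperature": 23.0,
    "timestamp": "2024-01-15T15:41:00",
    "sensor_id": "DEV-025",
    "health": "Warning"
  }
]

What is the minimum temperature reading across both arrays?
18.0

Schema mapping: "measurement" (sensor_array_3) = "temperature" (sensor_array_1) = temperature reading

Minimum in sensor_array_3: 22.3
Minimum in sensor_array_1: 18.0

Overall minimum: min(22.3, 18.0) = 18.0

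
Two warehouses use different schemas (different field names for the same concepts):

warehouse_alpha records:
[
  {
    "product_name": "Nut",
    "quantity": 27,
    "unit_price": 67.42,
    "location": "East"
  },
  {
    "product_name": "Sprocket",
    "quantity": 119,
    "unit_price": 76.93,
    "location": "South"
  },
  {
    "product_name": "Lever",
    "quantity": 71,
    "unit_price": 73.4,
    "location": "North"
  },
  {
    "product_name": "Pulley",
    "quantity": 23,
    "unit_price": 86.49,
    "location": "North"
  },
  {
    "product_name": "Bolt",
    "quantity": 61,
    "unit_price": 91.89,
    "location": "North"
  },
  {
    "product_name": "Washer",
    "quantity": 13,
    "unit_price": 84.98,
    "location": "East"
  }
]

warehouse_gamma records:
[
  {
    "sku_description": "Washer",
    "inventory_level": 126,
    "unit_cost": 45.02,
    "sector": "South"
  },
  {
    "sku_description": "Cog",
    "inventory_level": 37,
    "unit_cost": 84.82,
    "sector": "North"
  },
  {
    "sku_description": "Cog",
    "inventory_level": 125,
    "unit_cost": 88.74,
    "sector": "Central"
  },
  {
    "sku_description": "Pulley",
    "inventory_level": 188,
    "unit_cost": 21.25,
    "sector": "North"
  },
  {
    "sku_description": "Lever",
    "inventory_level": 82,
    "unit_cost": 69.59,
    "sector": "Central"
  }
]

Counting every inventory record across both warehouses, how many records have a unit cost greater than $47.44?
9

Schema mapping: "unit_price" (warehouse_alpha) = "unit_cost" (warehouse_gamma) = unit cost

Records > $47.44 in warehouse_alpha: 6
Records > $47.44 in warehouse_gamma: 3

Total count: 6 + 3 = 9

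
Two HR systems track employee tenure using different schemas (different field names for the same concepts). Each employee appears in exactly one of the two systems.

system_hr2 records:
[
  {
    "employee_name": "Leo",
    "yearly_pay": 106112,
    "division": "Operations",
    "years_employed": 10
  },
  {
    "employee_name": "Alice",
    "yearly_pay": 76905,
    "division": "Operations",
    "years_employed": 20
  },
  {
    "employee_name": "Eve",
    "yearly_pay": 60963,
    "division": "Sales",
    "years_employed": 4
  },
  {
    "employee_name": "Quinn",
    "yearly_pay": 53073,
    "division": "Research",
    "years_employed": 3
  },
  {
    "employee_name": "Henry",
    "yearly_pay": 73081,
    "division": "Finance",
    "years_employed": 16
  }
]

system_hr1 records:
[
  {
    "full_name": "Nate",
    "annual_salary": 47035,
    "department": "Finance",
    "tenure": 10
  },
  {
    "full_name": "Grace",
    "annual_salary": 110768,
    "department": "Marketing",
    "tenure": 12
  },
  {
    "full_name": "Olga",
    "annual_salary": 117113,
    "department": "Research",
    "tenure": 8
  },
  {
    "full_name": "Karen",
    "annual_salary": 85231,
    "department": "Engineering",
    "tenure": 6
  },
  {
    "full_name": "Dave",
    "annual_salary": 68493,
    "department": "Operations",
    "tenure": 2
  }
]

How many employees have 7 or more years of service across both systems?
6

Reconcile schemas: "years_employed" (system_hr2) = "tenure" (system_hr1) = years of service

From system_hr2: 3 employees with >= 7 years
From system_hr1: 3 employees with >= 7 years

Total: 3 + 3 = 6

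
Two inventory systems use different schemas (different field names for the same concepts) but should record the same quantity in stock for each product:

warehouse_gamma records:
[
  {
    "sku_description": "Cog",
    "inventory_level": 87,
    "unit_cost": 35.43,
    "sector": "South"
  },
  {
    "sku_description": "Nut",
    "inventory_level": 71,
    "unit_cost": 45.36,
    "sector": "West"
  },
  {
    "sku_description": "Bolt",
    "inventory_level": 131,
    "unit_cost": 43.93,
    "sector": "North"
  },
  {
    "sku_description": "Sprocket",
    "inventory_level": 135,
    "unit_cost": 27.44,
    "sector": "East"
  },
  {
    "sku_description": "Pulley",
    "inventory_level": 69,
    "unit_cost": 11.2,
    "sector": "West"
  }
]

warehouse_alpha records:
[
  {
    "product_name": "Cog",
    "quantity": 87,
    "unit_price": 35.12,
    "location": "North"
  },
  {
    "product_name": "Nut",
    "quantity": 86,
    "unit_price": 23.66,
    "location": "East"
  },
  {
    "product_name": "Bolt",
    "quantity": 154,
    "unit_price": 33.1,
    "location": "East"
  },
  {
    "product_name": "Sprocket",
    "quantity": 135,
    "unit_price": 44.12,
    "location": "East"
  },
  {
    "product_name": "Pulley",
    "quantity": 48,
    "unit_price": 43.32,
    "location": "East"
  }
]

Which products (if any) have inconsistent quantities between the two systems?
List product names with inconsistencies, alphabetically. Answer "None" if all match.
Bolt, Nut, Pulley

Schema mappings:
- "sku_description" (warehouse_gamma) = "product_name" (warehouse_alpha) = product name
- "inventory_level" (warehouse_gamma) = "quantity" (warehouse_alpha) = quantity

Comparison:
  Cog: 87 vs 87 - MATCH
  Nut: 71 vs 86 - MISMATCH
  Bolt: 131 vs 154 - MISMATCH
  Sprocket: 135 vs 135 - MATCH
  Pulley: 69 vs 48 - MISMATCH

Products with inconsistencies: Bolt, Nut, Pulley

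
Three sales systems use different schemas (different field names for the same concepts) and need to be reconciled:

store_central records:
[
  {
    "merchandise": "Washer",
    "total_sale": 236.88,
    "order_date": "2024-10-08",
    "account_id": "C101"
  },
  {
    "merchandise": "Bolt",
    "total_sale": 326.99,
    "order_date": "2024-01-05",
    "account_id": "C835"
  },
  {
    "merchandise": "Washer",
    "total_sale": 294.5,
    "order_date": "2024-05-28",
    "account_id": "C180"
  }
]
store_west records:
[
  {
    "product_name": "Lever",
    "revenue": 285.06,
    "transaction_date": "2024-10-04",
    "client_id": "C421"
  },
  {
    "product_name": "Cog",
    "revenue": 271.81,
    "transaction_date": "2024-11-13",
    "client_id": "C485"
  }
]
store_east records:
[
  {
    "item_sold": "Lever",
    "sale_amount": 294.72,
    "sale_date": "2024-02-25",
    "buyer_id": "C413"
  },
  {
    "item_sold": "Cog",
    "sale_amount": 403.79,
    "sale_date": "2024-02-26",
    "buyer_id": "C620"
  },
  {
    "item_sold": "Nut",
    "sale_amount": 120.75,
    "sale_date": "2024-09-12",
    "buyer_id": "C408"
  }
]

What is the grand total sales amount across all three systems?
2234.5

Schema reconciliation - all amount fields map to sale amount:

store_central (total_sale): 858.37
store_west (revenue): 556.87
store_east (sale_amount): 819.26

Grand total: 2234.5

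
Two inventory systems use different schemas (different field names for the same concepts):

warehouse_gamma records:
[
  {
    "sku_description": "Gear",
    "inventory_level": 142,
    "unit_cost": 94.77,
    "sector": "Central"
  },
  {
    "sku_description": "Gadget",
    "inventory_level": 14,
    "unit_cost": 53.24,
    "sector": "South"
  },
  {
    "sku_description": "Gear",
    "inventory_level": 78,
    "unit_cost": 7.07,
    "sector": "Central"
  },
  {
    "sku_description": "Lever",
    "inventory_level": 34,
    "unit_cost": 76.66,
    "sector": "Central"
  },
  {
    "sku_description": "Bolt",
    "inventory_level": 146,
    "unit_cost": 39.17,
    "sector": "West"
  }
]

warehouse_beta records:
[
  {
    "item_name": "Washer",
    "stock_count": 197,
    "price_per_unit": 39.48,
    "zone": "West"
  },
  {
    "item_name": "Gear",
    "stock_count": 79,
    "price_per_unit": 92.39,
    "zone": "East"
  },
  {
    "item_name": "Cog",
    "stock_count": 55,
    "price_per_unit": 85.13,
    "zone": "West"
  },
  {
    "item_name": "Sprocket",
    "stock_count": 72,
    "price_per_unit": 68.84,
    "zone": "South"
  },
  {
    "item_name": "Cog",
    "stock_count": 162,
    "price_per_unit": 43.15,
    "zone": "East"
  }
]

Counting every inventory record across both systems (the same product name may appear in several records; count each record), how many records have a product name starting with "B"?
1

Schema mapping: "sku_description" (warehouse_gamma) = "item_name" (warehouse_beta) = product name

Records with product name starting with "B" in warehouse_gamma: 1
Records with product name starting with "B" in warehouse_beta: 0

Total: 1 + 0 = 1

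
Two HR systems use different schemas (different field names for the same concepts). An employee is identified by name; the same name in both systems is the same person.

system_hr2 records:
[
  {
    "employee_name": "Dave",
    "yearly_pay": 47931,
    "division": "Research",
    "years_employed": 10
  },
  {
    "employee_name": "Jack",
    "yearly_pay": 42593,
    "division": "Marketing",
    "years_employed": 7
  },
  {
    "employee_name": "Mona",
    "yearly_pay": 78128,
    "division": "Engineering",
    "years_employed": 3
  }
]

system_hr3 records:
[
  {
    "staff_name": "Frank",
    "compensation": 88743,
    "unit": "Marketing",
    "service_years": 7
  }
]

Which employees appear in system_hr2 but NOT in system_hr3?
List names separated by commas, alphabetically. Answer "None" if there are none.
Dave, Jack, Mona

Schema mapping: "employee_name" (system_hr2) = "staff_name" (system_hr3) = employee name

Names in system_hr2: ['Dave', 'Jack', 'Mona']
Names in system_hr3: ['Frank']

In system_hr2 but not system_hr3: ['Dave', 'Jack', 'Mona']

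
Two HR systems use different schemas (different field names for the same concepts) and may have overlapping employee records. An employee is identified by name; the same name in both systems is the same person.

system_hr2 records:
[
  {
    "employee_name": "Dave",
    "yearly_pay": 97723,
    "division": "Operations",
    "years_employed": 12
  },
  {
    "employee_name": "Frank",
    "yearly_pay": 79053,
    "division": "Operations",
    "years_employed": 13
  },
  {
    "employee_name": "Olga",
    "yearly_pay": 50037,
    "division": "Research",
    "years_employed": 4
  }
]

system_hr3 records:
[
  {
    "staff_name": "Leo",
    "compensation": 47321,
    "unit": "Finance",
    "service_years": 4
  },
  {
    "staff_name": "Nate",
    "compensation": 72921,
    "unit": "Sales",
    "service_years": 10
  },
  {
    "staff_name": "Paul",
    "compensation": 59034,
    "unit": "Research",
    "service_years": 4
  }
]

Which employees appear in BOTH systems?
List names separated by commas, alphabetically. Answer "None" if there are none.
None

Schema mapping: "employee_name" (system_hr2) = "staff_name" (system_hr3) = employee name

Names in system_hr2: ['Dave', 'Frank', 'Olga']
Names in system_hr3: ['Leo', 'Nate', 'Paul']

Intersection: None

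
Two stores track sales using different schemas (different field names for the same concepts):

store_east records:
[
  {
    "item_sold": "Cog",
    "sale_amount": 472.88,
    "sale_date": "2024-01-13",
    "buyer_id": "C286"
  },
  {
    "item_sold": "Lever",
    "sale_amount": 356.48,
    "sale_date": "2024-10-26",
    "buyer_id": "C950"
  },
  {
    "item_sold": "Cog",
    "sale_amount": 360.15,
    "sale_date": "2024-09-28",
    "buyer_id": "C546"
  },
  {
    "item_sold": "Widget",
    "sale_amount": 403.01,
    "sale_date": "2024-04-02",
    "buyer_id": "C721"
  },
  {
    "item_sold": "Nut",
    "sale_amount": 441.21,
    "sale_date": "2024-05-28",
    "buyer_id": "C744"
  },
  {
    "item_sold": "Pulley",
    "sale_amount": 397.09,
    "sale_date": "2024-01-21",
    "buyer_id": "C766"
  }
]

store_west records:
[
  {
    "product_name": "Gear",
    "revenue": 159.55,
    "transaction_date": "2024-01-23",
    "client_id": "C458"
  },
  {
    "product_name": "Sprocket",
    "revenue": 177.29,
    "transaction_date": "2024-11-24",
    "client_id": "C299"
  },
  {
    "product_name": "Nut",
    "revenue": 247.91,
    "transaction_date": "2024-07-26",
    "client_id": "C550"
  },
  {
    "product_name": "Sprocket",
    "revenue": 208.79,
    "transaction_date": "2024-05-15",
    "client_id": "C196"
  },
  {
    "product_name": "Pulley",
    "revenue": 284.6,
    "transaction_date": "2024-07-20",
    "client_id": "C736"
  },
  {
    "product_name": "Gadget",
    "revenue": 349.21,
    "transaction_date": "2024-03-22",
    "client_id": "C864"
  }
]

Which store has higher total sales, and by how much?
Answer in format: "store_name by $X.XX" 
store_east by $1003.47

Schema mapping: "sale_amount" (store_east) = "revenue" (store_west) = sale amount

Total for store_east: 2430.82
Total for store_west: 1427.35

Difference: |2430.82 - 1427.35| = 1003.47
store_east has higher sales by $1003.47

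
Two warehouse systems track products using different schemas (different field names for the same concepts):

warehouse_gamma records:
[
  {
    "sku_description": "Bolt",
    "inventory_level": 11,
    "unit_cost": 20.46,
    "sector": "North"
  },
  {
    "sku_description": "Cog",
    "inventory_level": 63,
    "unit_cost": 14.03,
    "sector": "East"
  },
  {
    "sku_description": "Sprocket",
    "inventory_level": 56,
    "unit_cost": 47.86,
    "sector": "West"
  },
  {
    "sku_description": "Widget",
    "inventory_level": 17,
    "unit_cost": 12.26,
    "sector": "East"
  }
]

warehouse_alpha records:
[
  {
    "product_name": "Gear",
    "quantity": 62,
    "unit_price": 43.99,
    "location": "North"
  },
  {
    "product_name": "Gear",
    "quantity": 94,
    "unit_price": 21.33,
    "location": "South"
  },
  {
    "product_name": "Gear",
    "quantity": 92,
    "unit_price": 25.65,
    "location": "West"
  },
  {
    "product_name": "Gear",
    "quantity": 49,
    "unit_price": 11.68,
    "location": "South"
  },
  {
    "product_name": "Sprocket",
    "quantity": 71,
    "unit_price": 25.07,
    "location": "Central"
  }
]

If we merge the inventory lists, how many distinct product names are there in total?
5

Schema mapping: "sku_description" (warehouse_gamma) = "product_name" (warehouse_alpha) = product name

Products in warehouse_gamma: ['Bolt', 'Cog', 'Sprocket', 'Widget']
Products in warehouse_alpha: ['Gear', 'Sprocket']

Union (unique products): ['Bolt', 'Cog', 'Gear', 'Sprocket', 'Widget']
Count: 5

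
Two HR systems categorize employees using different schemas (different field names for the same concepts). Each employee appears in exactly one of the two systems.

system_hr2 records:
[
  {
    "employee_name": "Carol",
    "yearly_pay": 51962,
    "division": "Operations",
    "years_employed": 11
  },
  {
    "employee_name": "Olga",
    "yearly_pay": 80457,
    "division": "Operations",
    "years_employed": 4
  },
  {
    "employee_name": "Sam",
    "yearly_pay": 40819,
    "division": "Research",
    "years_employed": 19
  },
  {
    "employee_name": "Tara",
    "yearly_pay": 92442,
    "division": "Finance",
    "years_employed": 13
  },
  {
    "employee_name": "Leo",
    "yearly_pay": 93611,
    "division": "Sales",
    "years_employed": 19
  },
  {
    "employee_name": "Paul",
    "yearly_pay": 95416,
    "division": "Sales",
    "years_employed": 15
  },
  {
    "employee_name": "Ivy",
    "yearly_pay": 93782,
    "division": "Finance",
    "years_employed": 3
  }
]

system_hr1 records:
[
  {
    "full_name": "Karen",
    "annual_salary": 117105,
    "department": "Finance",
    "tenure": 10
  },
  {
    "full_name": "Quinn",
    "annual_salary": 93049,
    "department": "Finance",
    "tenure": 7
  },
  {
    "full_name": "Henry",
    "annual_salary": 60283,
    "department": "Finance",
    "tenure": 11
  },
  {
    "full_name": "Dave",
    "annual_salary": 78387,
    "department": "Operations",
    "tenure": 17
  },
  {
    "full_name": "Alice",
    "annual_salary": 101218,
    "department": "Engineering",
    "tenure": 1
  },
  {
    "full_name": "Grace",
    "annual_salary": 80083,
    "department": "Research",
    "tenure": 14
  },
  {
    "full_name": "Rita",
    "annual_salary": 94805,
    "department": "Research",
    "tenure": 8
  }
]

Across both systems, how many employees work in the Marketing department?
0

Schema mapping: "division" (system_hr2) = "department" (system_hr1) = department

Marketing employees in system_hr2: 0
Marketing employees in system_hr1: 0

Total in Marketing: 0 + 0 = 0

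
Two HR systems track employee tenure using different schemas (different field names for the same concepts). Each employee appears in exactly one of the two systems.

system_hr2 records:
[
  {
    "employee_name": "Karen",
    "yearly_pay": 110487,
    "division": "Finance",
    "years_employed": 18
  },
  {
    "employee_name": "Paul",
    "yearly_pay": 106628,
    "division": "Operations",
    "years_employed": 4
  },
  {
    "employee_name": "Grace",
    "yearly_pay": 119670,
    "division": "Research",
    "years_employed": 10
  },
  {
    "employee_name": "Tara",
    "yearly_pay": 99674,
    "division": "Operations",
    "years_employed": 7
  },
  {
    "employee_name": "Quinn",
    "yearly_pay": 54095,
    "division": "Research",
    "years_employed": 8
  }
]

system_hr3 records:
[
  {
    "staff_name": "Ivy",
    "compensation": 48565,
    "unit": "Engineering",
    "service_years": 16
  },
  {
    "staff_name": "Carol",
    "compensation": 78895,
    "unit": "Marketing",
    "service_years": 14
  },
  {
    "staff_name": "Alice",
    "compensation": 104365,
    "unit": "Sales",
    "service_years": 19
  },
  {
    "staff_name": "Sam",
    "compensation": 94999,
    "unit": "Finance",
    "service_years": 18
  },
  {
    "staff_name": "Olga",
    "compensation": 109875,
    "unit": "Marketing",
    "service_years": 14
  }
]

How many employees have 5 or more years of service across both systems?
9

Reconcile schemas: "years_employed" (system_hr2) = "service_years" (system_hr3) = years of service

From system_hr2: 4 employees with >= 5 years
From system_hr3: 5 employees with >= 5 years

Total: 4 + 5 = 9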